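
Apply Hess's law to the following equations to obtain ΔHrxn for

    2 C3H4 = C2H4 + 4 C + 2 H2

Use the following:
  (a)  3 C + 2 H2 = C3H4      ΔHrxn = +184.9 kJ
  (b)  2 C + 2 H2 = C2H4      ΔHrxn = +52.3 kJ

ΔHrxn = -317.5 kJ

(a) reversed and × 2: (-2)·(+184.9) = -369.8 kJ
(b) as written: +52.3 kJ
Combining the equations, ΔHrxn = (-2)·(+184.9) + (1)·(+52.3) = -317.5 kJ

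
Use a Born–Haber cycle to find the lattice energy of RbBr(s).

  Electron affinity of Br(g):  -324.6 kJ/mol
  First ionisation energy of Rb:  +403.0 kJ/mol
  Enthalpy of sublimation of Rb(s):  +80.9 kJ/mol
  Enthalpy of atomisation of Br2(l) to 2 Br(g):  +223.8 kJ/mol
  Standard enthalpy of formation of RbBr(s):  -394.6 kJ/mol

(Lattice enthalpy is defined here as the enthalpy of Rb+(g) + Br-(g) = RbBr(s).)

U = -665.8 kJ/mol

ΔHf° = 1·ΔHsub + 1·(ΣIE) + 1/2·D(Br2) + 1·EA + U
-394.6 = 1·(+80.9) + 1·(+403.0) + 1/2·(+223.8) + 1·(-324.6) + U
U = -394.6 − (+271.2) = -665.8 kJ/mol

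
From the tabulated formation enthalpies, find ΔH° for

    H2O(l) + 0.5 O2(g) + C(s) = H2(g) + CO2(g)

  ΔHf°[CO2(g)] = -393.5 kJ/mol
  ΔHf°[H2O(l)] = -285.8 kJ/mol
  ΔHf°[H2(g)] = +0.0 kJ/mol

Products: 1·(+0.0) + 1·(-393.5) = -393.5
Reactants: 1·(-285.8) + 1/2·(+0.0) + 1·(+0.0) = -285.8
ΔH° = (-393.5) − (-285.8) = -107.7 kJ/mol

ΔH° = -107.7 kJ/mol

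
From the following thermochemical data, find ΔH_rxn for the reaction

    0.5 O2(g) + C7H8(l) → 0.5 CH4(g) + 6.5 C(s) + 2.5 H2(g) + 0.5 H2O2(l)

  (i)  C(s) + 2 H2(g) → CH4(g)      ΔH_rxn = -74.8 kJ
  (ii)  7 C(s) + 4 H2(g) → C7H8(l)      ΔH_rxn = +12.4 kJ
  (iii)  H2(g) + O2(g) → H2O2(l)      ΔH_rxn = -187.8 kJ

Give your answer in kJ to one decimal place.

ΔH_rxn = -143.7 kJ

(i) × 1/2: (1/2)·(-74.8) = -37.4 kJ
(ii) reversed: -12.4 kJ
(iii) × 1/2: (1/2)·(-187.8) = -93.9 kJ
ΔH_rxn = (-37.4) + (-12.4) + (-93.9) = -143.7 kJ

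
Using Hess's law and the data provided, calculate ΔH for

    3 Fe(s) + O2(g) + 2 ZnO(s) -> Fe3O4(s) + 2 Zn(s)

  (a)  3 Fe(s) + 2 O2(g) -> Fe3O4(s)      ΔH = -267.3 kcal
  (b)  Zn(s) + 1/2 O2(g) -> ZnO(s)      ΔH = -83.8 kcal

ΔH = -99.7 kcal

(a) as written: -267.3 kcal
(b) reversed and × 2: (-2)·(-83.8) = +167.6 kcal
ΔH = (1)·(-267.3) + (-2)·(-83.8) = -99.7 kcal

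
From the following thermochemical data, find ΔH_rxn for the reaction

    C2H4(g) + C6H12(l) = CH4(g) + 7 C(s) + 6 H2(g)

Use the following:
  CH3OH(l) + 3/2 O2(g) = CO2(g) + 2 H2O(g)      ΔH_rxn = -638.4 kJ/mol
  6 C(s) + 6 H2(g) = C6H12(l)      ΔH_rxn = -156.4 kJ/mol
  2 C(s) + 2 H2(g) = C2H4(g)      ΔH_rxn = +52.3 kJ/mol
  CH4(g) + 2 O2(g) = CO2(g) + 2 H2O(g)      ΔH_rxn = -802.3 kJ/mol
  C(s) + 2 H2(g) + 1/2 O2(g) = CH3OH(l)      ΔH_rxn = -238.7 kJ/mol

equation 1 as written: -638.4 kJ/mol
equation 2 reversed: +156.4 kJ/mol
equation 3 reversed: -52.3 kJ/mol
equation 4 reversed: +802.3 kJ/mol
equation 5 as written: -238.7 kJ/mol
Since enthalpy is a state function, ΔH_rxn = (-638.4) + (+156.4) + (-52.3) + (+802.3) + (-238.7) = 29.3 kJ/mol

ΔH_rxn = 29.3 kJ/mol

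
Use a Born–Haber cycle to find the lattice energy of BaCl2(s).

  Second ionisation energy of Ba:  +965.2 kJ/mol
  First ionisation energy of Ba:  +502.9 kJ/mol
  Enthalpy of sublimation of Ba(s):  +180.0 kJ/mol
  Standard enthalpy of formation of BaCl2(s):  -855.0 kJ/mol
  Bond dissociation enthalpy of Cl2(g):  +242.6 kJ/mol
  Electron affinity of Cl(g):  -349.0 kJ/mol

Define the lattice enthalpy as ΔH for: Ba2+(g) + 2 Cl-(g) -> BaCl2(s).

ΔHf° = 1·ΔHsub + 1·(ΣIE) + 1·D(Cl2) + 2·EA + U
-855.0 = 1·(+180.0) + 1·(+1468.1) + 1·(+242.6) + 2·(-349.0) + U
U = -855.0 − (+1192.7) = -2047.7 kJ/mol

U = -2047.7 kJ/mol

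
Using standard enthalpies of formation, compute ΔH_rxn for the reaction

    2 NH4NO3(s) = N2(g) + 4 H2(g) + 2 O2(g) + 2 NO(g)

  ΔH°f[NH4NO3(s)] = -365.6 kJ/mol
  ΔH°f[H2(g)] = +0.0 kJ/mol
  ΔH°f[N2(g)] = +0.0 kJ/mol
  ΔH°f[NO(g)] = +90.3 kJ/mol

ΔH_rxn = 911.8 kJ/mol

Products: 1·(+0.0) + 4·(+0.0) + 2·(+0.0) + 2·(+90.3) = +180.6
Reactants: 2·(-365.6) = -731.2
ΔH_rxn = (+180.6) − (-731.2) = 911.8 kJ/mol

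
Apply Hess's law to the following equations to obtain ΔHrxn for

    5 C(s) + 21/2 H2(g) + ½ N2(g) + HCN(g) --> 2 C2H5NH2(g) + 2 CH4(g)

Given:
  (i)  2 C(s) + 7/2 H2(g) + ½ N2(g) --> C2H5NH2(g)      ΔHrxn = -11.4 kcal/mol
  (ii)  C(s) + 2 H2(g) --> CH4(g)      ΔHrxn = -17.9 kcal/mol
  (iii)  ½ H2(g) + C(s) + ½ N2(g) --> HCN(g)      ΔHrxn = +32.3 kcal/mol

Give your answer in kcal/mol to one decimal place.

(i) × 2: (2)·(-11.4) = -22.8 kcal/mol
(ii) × 2: (2)·(-17.9) = -35.8 kcal/mol
(iii) reversed: -32.3 kcal/mol
Combining the equations, ΔHrxn = (2)·(-11.4) + (2)·(-17.9) + (-1)·(+32.3) = -90.9 kcal/mol

ΔHrxn = -90.9 kcal/mol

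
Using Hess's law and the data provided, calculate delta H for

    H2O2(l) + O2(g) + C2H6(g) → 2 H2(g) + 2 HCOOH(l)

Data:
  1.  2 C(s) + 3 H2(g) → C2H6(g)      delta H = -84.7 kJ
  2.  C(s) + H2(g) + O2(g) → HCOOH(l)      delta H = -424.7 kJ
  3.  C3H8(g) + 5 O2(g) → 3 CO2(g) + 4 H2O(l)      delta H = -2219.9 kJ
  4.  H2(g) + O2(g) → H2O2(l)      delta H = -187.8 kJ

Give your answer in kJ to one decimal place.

delta H = -576.9 kJ

eq. 1 reversed: +84.7 kJ
eq. 2 × 2: (2)·(-424.7) = -849.4 kJ
eq. 3: not needed.
eq. 4 reversed: +187.8 kJ
delta H = (-1)·(-84.7) + (2)·(-424.7) + (-1)·(-187.8) = -576.9 kJ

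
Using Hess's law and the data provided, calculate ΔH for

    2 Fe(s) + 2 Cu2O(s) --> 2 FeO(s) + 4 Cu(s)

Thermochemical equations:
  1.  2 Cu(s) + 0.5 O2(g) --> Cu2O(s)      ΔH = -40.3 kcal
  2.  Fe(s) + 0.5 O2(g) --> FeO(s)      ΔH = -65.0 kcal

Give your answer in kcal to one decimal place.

eq. 1 reversed and × 2 (reverse to put Cu2O(s) on the reactant side; scale by 2 for the 2 Cu2O(s)): (-2)·(-40.3) = +80.6 kcal
eq. 2 × 2 (×2 to match 2 FeO(s) in the target): (2)·(-65.0) = -130.0 kcal
ΔH = (-2)·(-40.3) + (2)·(-65.0) = -49.4 kcal

ΔH = -49.4 kcal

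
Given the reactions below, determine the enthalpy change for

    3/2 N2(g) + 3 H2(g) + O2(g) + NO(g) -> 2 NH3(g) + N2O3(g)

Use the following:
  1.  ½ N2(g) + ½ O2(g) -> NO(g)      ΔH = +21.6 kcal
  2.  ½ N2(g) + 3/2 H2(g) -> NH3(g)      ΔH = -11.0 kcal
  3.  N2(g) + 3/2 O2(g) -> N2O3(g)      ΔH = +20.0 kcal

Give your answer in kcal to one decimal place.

eq. 1 reversed (reverse to put NO(g) on the reactant side): -21.6 kcal
eq. 2 × 2 (×2 to match 2 NH3(g) in the target): (2)·(-11.0) = -22.0 kcal
eq. 3 as written (N2O3(g) already on the product side): +20.0 kcal
Summing the manipulated equations, ΔH = (-21.6) + (-22.0) + (+20.0) = -23.6 kcal

ΔH = -23.6 kcal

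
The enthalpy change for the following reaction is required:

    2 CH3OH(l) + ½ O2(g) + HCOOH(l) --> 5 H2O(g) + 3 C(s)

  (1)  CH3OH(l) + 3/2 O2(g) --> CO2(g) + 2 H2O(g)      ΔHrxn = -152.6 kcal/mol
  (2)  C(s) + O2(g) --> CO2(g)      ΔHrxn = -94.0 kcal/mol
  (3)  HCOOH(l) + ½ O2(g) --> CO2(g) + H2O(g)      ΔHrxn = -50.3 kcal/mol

ΔHrxn = -73.5 kcal/mol

(1) × 2 (×2 to match 2 CH3OH(l) in the target): (2)·(-152.6) = -305.2 kcal/mol
(2) reversed and × 3 (C(s) must end up as a product; scale by 3 for the 3 C(s)): (-3)·(-94.0) = +282.0 kcal/mol
(3) as written (HCOOH(l) already on the reactant side): -50.3 kcal/mol
ΔHrxn = (2)·(-152.6) + (-3)·(-94.0) + (1)·(-50.3) = -73.5 kcal/mol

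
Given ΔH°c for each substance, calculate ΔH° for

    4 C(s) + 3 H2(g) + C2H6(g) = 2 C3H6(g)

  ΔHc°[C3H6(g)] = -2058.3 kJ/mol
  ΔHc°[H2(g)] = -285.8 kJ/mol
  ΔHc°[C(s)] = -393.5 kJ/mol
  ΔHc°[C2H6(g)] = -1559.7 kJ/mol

Using ΔH = Σ nΔHc°(reactants) − Σ nΔHc°(products):
= [4·(-393.5) + 3·(-285.8) + 1·(-1559.7)] − [2·(-2058.3)]
= 125.5 kJ/mol

ΔH° = 125.5 kJ/mol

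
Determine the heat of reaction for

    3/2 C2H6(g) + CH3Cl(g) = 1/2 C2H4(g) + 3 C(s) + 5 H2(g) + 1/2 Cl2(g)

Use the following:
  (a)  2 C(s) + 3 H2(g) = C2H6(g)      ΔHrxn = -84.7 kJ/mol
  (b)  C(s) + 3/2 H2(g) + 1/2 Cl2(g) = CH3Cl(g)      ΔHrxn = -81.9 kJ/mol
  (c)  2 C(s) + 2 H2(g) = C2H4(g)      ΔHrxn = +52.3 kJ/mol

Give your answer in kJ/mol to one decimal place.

ΔHrxn = 235.1 kJ/mol

(a) reversed and × 3/2 (C2H6(g) must end up as a reactant; scale by 3/2 for the 3/2 C2H6(g)): (-3/2)·(-84.7) = +127.05 kJ/mol
(b) reversed (CH3Cl(g) must end up as a reactant): +81.9 kJ/mol
(c) × 1/2 (scale by 1/2 for the 1/2 C2H4(g)): (1/2)·(+52.3) = +26.15 kJ/mol
ΔHrxn = (-3/2)·(-84.7) + (-1)·(-81.9) + (1/2)·(+52.3) = 235.1 kJ/mol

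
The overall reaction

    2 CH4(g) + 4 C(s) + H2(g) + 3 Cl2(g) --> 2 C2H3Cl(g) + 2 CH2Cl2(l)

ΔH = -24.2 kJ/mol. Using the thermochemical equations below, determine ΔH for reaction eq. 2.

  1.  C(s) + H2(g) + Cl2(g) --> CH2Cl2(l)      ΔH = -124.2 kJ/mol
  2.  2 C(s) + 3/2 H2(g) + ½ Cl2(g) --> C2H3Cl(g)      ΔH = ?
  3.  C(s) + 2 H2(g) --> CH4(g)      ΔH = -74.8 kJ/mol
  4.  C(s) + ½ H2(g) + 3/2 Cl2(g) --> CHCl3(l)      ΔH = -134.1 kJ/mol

ΔH = 37.3 kJ/mol

eq. 1 × 2 (×2 to match 2 CH2Cl2(l) in the target): (2)·(-124.2) = -248.4 kJ/mol
eq. 2 × 2 (scale by 2 for the 2 C2H3Cl(g)): contributes 2·x
eq. 3 reversed and × 2 (reverse to put CH4(g) on the reactant side; scale by 2 for the 2 CH4(g)): (-2)·(-74.8) = +149.6 kJ/mol
eq. 4: not needed (CHCl3(l) appears nowhere else).
-24.2 = (-248.4) + (+149.6) + 2·x
x = (-24.2 − (-98.8)) / (2) = 37.3 kJ/mol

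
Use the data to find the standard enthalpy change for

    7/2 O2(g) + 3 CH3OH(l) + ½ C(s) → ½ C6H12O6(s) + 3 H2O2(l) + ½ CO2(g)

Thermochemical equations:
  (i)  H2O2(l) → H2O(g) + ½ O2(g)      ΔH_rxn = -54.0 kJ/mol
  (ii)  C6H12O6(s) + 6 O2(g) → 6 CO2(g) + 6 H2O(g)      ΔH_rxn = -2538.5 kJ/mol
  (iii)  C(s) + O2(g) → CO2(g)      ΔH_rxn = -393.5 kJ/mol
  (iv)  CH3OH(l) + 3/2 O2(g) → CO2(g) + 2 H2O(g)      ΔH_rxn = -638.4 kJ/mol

ΔH_rxn = -680.7 kJ/mol

(i) reversed and × 3: (-3)·(-54.0) = +162.0 kJ/mol
(ii) reversed and × 1/2: (-1/2)·(-2538.5) = +1269.25 kJ/mol
(iii) × 1/2: (1/2)·(-393.5) = -196.75 kJ/mol
(iv) × 3: (3)·(-638.4) = -1915.2 kJ/mol
By Hess's law, ΔH_rxn = (-3)·(-54.0) + (-1/2)·(-2538.5) + (1/2)·(-393.5) + (3)·(-638.4) = -680.7 kJ/mol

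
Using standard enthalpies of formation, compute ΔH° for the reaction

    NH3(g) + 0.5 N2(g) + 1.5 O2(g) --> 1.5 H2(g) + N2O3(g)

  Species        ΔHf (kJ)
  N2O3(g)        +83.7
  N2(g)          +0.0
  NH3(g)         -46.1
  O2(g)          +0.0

ΔH° = 129.8 kJ

Products: 3/2·(+0.0) + 1·(+83.7) = +83.7
Reactants: 1·(-46.1) + 1/2·(+0.0) + 3/2·(+0.0) = -46.1
ΔH° = (+83.7) − (-46.1) = 129.8 kJ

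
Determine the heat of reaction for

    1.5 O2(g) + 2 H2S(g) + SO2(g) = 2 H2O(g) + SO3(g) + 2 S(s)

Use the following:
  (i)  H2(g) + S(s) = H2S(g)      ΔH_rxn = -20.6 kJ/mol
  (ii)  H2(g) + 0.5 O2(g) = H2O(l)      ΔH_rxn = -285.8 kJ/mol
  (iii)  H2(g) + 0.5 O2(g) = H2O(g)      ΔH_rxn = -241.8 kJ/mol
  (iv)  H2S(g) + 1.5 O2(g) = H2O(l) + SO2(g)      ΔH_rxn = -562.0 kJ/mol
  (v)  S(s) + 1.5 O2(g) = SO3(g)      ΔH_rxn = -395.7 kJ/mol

ΔH_rxn = -541.3 kJ/mol

(i) reversed and × 3: (-3)·(-20.6) = +61.8 kJ/mol
(ii) as written: -285.8 kJ/mol
(iii) × 2: (2)·(-241.8) = -483.6 kJ/mol
(iv) reversed: +562.0 kJ/mol
(v) as written: -395.7 kJ/mol
Combining the equations, ΔH_rxn = (-3)·(-20.6) + (1)·(-285.8) + (2)·(-241.8) + (-1)·(-562.0) + (1)·(-395.7) = -541.3 kJ/mol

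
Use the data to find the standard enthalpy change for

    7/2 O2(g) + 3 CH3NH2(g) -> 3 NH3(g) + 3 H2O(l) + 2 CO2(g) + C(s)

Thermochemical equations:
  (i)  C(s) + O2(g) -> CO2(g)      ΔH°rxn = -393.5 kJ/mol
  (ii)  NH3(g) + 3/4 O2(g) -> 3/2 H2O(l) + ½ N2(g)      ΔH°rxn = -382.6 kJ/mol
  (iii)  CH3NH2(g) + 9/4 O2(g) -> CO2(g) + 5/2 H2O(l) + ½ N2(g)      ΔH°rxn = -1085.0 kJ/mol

ΔH°rxn = -1713.7 kJ/mol

(i) reversed (C(s) must end up as a product): +393.5 kJ/mol
(ii) reversed and × 3 (reverse to put NH3(g) on the product side; scale by 3 for the 3 NH3(g)): (-3)·(-382.6) = +1147.8 kJ/mol
(iii) × 3 (×3 to match 3 CH3NH2(g) in the target): (3)·(-1085.0) = -3255.0 kJ/mol
ΔH°rxn = (-1)·(-393.5) + (-3)·(-382.6) + (3)·(-1085.0) = -1713.7 kJ/mol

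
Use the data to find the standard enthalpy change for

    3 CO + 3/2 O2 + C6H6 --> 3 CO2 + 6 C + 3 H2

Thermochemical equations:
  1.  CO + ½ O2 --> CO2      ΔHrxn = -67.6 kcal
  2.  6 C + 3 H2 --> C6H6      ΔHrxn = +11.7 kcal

eq. 1 × 3 (scale by 3 for the 3 CO): (3)·(-67.6) = -202.8 kcal
eq. 2 reversed (reverse to put C6H6 on the reactant side): -11.7 kcal
ΔHrxn = (3)·(-67.6) + (-1)·(+11.7) = -214.5 kcal

ΔHrxn = -214.5 kcal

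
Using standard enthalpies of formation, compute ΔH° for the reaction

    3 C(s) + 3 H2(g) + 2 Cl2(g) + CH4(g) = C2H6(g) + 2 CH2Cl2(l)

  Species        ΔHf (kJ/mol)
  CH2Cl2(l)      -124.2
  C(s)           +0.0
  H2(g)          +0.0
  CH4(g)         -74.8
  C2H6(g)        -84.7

ΔH° = -258.3 kJ/mol

Products: 1·(-84.7) + 2·(-124.2) = -333.1
Reactants: 3·(+0.0) + 3·(+0.0) + 2·(+0.0) + 1·(-74.8) = -74.8
ΔH° = (-333.1) − (-74.8) = -258.3 kJ/mol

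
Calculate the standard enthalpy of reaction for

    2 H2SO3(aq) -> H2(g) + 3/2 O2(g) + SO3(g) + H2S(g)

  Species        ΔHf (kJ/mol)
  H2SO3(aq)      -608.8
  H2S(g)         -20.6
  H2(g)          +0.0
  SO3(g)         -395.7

Products: 1·(+0.0) + 3/2·(+0.0) + 1·(-395.7) + 1·(-20.6) = -416.3
Reactants: 2·(-608.8) = -1217.6
ΔHrxn = (-416.3) − (-1217.6) = 801.3 kJ/mol

ΔHrxn = 801.3 kJ/mol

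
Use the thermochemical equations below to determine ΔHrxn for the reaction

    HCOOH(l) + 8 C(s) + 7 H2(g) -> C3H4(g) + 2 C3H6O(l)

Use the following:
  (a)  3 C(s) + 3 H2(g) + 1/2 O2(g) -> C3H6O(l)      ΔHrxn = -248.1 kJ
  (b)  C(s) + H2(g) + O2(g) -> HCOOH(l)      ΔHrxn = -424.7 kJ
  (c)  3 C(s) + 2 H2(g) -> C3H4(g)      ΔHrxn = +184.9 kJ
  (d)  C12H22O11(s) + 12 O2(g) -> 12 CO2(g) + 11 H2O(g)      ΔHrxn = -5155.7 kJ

ΔHrxn = 113.4 kJ

(a) × 2 (scale by 2 for the 2 C3H6O(l)): (2)·(-248.1) = -496.2 kJ
(b) reversed (HCOOH(l) must end up as a reactant): +424.7 kJ
(c) as written (C3H4(g) already on the product side): +184.9 kJ
(d): not needed (C12H22O11(s) appears nowhere else).
ΔHrxn = (2)·(-248.1) + (-1)·(-424.7) + (1)·(+184.9) = 113.4 kJ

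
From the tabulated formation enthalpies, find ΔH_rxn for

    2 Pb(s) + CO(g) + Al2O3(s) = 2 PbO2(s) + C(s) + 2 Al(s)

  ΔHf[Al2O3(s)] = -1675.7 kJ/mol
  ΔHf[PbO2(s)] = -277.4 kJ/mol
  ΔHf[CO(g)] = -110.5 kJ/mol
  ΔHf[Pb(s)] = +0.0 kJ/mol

ΔH°rxn = Σ nΔHf°(products) − Σ nΔHf°(reactants).
Products: 2·(-277.4) + 1·(+0.0) + 2·(+0.0) = -554.8
Reactants: 2·(+0.0) + 1·(-110.5) + 1·(-1675.7) = -1786.2
ΔH_rxn = (-554.8) − (-1786.2) = 1231.4 kJ/mol

ΔH_rxn = 1231.4 kJ/mol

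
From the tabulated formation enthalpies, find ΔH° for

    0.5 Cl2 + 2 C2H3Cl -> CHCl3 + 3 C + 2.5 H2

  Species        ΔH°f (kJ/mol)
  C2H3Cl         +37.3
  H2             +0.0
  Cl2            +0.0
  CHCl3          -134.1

ΔH° = -208.7 kJ/mol

Products: 1·(-134.1) + 3·(+0.0) + 5/2·(+0.0) = -134.1
Reactants: 1/2·(+0.0) + 2·(+37.3) = +74.6
ΔH° = (-134.1) − (+74.6) = -208.7 kJ/mol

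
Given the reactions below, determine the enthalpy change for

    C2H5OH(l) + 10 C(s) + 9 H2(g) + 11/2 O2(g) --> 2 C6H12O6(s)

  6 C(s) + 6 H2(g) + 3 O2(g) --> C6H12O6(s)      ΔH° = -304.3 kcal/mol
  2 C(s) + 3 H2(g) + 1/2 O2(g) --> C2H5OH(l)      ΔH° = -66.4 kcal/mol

ΔH° = -542.2 kcal/mol

equation 1 × 2: (2)·(-304.3) = -608.6 kcal/mol
equation 2 reversed: +66.4 kcal/mol
ΔH° = (2)·(-304.3) + (-1)·(-66.4) = -542.2 kcal/mol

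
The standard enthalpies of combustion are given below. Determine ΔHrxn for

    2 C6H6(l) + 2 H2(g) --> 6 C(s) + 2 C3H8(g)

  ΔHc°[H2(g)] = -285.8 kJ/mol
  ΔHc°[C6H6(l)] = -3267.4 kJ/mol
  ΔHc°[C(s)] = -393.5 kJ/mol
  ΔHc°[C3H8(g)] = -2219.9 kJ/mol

Using ΔH = Σ nΔHc°(reactants) − Σ nΔHc°(products):
= [2·(-3267.4) + 2·(-285.8)] − [6·(-393.5) + 2·(-2219.9)]
= -305.6 kJ/mol

ΔHrxn = -305.6 kJ/mol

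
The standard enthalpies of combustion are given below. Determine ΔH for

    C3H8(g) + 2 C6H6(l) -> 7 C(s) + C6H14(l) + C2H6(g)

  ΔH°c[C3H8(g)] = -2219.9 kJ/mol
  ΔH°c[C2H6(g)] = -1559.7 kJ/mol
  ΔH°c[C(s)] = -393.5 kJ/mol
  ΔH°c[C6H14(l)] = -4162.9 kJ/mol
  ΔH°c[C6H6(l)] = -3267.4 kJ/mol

ΔH = -277.6 kJ/mol

With combustion enthalpies, reactants minus products:
= [1·(-2219.9) + 2·(-3267.4)] − [7·(-393.5) + 1·(-4162.9) + 1·(-1559.7)]
= -277.6 kJ/mol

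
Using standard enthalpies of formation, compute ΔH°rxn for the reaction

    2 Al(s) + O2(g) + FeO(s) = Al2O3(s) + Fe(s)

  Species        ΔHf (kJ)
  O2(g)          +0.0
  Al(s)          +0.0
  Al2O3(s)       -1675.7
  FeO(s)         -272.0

ΔH°rxn = Σ nΔHf°(products) − Σ nΔHf°(reactants).
Products: 1·(-1675.7) + 1·(+0.0) = -1675.7
Reactants: 2·(+0.0) + 1·(+0.0) + 1·(-272.0) = -272.0
ΔH°rxn = (-1675.7) − (-272.0) = -1403.7 kJ

ΔH°rxn = -1403.7 kJ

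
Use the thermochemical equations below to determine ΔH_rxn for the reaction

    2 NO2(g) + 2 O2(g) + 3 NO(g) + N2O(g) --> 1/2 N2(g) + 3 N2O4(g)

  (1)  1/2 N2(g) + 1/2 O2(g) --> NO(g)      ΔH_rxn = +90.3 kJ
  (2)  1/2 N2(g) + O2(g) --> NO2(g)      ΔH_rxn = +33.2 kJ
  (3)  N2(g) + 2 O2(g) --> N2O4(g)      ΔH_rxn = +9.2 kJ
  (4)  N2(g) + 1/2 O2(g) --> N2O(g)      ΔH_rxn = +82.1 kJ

(1) reversed and × 3 (reverse to put NO(g) on the reactant side; ×3 to match 3 NO(g) in the target): (-3)·(+90.3) = -270.9 kJ
(2) reversed and × 2 (reverse to put NO2(g) on the reactant side; scale by 2 for the 2 NO2(g)): (-2)·(+33.2) = -66.4 kJ
(3) × 3 (scale by 3 for the 3 N2O4(g)): (3)·(+9.2) = +27.6 kJ
(4) reversed (N2O(g) must end up as a reactant): -82.1 kJ
ΔH_rxn = (-270.9) + (-66.4) + (+27.6) + (-82.1) = -391.8 kJ

ΔH_rxn = -391.8 kJ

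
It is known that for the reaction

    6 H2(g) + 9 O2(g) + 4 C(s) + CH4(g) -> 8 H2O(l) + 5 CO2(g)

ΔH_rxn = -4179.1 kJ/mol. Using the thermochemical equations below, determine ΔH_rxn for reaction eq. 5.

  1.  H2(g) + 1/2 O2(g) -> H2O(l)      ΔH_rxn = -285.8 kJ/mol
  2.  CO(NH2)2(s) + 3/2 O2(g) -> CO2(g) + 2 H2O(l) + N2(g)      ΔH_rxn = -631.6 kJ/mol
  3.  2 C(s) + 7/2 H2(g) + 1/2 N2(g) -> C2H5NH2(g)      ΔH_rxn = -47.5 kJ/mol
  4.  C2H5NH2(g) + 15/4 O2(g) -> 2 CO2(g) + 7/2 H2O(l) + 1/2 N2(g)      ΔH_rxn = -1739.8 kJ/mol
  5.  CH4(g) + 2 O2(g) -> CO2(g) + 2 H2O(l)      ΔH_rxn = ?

ΔH_rxn = -890.3 kJ/mol

eq. 1 reversed: +285.8 kJ/mol
eq. 2: not needed.
eq. 3 × 2: (2)·(-47.5) = -95.0 kJ/mol
eq. 4 × 2: (2)·(-1739.8) = -3479.6 kJ/mol
eq. 5 as written: contributes x
-4179.1 = (+285.8) + (-95.0) + (-3479.6) + x
x = (-4179.1 − (-3288.8)) / (1) = -890.3 kJ/mol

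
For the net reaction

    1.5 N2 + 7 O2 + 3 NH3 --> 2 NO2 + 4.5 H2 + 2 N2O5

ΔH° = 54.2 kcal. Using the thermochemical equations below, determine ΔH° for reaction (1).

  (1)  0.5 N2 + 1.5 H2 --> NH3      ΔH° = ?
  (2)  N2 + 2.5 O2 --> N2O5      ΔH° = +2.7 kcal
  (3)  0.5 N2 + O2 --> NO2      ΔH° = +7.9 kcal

(1) reversed and × 3: contributes −3·x
(2) × 2: (2)·(+2.7) = +5.4 kcal
(3) × 2: (2)·(+7.9) = +15.8 kcal
+54.2 = (+5.4) + (+15.8) − 3·x
x = (+54.2 − (+21.2)) / (-3) = -11.0 kcal

ΔH° = -11.0 kcal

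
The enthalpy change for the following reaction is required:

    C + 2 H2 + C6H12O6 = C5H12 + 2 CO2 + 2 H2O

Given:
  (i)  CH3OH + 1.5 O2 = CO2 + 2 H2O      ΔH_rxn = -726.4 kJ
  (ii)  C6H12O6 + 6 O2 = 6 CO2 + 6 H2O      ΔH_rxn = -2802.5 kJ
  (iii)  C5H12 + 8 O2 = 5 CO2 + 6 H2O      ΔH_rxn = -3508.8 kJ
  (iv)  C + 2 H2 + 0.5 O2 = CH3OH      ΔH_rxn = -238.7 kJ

(i) as written: -726.4 kJ
(ii) as written: -2802.5 kJ
(iii) reversed: +3508.8 kJ
(iv) as written: -238.7 kJ
ΔH_rxn = (-726.4) + (-2802.5) + (+3508.8) + (-238.7) = -258.8 kJ

ΔH_rxn = -258.8 kJ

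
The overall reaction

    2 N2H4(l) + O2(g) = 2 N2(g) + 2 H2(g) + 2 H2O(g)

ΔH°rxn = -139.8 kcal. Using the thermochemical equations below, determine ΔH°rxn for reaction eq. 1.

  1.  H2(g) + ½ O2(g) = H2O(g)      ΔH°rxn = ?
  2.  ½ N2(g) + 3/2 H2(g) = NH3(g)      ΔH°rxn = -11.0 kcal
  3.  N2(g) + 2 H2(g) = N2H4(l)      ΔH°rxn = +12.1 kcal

ΔH°rxn = -57.8 kcal

eq. 1 × 2: contributes 2·x
eq. 2: not needed.
eq. 3 reversed and × 2: (-2)·(+12.1) = -24.2 kcal
-139.8 = (-24.2) + 2·x
x = (-139.8 − (-24.2)) / (2) = -57.8 kcal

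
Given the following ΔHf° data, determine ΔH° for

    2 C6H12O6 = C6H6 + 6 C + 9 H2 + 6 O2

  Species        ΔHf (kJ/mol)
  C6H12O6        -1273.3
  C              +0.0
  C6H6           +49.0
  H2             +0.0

Products: 1·(+49.0) + 6·(+0.0) + 9·(+0.0) + 6·(+0.0) = +49.0
Reactants: 2·(-1273.3) = -2546.6
ΔH° = (+49.0) − (-2546.6) = 2595.6 kJ/mol

ΔH° = 2595.6 kJ/mol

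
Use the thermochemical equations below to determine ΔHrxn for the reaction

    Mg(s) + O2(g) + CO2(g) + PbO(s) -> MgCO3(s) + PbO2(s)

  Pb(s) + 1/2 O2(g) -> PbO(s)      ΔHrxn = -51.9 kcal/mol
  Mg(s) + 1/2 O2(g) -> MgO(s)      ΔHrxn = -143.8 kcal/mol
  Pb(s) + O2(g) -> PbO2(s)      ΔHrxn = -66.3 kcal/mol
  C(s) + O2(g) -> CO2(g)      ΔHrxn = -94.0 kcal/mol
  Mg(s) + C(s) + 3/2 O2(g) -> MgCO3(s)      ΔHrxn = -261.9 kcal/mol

equation 1 reversed: +51.9 kcal/mol
equation 2: not needed.
equation 3 as written: -66.3 kcal/mol
equation 4 reversed: +94.0 kcal/mol
equation 5 as written: -261.9 kcal/mol
ΔHrxn = (-1)·(-51.9) + (1)·(-66.3) + (-1)·(-94.0) + (1)·(-261.9) = -182.3 kcal/mol

ΔHrxn = -182.3 kcal/mol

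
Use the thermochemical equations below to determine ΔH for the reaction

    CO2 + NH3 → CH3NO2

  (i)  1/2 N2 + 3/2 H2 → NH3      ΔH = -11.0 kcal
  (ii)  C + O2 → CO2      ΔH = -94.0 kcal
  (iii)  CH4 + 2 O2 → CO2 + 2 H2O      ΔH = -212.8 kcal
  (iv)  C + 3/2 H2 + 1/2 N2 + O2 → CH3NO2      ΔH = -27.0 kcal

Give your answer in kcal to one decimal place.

(i) reversed: +11.0 kcal
(ii) reversed: +94.0 kcal
(iii): not needed.
(iv) as written: -27.0 kcal
Combining the equations, ΔH = (+11.0) + (+94.0) + (-27.0) = 78.0 kcal

ΔH = 78.0 kcal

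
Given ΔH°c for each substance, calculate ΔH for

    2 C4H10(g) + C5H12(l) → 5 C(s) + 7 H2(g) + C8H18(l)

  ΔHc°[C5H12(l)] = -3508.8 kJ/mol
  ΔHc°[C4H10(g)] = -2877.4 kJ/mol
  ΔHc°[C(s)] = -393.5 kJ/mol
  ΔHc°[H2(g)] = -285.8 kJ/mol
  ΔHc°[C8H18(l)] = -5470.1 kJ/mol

ΔH = 174.6 kJ/mol

Using ΔH = Σ nΔHc°(reactants) − Σ nΔHc°(products):
= [2·(-2877.4) + 1·(-3508.8)] − [5·(-393.5) + 7·(-285.8) + 1·(-5470.1)]
= 174.6 kJ/mol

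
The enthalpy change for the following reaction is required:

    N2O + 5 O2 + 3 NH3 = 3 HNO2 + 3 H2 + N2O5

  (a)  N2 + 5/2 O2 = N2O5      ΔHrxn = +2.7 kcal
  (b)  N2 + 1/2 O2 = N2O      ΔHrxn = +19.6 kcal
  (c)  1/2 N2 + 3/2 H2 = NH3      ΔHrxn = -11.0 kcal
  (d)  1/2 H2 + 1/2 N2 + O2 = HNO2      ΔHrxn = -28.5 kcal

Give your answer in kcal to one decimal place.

(a) as written (N2O5 already on the product side): +2.7 kcal
(b) reversed (N2O must end up as a reactant): -19.6 kcal
(c) reversed and × 3 (NH3 must end up as a reactant; ×3 to match 3 NH3 in the target): (-3)·(-11.0) = +33.0 kcal
(d) × 3 (scale by 3 for the 3 HNO2): (3)·(-28.5) = -85.5 kcal
Since enthalpy is a state function, ΔHrxn = (1)·(+2.7) + (-1)·(+19.6) + (-3)·(-11.0) + (3)·(-28.5) = -69.4 kcal

ΔHrxn = -69.4 kcal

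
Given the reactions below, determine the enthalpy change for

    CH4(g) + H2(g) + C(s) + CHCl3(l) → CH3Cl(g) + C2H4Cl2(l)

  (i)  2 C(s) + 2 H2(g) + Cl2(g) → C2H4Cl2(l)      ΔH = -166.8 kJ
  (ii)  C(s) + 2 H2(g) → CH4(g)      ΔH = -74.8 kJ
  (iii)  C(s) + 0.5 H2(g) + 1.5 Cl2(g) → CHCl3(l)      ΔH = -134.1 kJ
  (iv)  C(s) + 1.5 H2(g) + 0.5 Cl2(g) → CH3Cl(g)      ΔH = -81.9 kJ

ΔH = -39.8 kJ

(i) as written (C2H4Cl2(l) already on the product side): -166.8 kJ
(ii) reversed (reverse to put CH4(g) on the reactant side): +74.8 kJ
(iii) reversed (reverse to put CHCl3(l) on the reactant side): +134.1 kJ
(iv) as written (CH3Cl(g) already on the product side): -81.9 kJ
Summing the manipulated equations, ΔH = (1)·(-166.8) + (-1)·(-74.8) + (-1)·(-134.1) + (1)·(-81.9) = -39.8 kJ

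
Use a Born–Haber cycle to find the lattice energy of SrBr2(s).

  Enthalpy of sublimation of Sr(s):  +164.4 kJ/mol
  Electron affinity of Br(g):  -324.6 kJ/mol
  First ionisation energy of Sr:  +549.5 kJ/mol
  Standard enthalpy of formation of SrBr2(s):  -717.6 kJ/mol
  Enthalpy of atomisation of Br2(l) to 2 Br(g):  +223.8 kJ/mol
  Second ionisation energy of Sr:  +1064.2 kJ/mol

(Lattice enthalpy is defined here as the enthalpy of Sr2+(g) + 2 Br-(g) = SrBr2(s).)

U = -2070.3 kJ/mol

ΔHf° = 1·ΔHsub + 1·(ΣIE) + 1·D(Br2) + 2·EA + U
-717.6 = 1·(+164.4) + 1·(+1613.7) + 1·(+223.8) + 2·(-324.6) + U
U = -717.6 − (+1352.7) = -2070.3 kJ/mol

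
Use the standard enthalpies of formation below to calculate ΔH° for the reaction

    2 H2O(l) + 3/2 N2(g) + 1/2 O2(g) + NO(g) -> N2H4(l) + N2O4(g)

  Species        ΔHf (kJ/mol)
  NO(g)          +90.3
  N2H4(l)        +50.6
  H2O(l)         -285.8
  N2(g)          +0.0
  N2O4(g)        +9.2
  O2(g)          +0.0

Products: 1·(+50.6) + 1·(+9.2) = +59.8
Reactants: 2·(-285.8) + 3/2·(+0.0) + 1/2·(+0.0) + 1·(+90.3) = -481.3
ΔH° = (+59.8) − (-481.3) = 541.1 kJ/mol

ΔH° = 541.1 kJ/mol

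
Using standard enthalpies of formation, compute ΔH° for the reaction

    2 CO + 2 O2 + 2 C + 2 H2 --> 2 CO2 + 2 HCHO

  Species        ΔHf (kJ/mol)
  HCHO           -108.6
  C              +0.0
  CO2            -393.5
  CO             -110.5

ΔH° = -783.2 kJ/mol

Products: 2·(-393.5) + 2·(-108.6) = -1004.2
Reactants: 2·(-110.5) + 2·(+0.0) + 2·(+0.0) + 2·(+0.0) = -221.0
ΔH° = (-1004.2) − (-221.0) = -783.2 kJ/mol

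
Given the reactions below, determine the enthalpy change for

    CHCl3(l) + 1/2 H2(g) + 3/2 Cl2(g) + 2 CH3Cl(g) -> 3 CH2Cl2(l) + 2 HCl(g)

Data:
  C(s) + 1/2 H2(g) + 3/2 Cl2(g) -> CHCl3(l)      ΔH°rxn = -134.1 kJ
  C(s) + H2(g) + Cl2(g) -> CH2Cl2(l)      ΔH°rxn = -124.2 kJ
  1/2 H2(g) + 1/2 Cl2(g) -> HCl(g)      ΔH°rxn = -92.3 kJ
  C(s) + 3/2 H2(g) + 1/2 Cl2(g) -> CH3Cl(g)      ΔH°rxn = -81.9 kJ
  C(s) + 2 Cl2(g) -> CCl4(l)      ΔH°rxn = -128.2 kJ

ΔH°rxn = -259.3 kJ

equation 1 reversed: +134.1 kJ
equation 2 × 3: (3)·(-124.2) = -372.6 kJ
equation 3 × 2: (2)·(-92.3) = -184.6 kJ
equation 4 reversed and × 2: (-2)·(-81.9) = +163.8 kJ
equation 5: not needed.
Summing the manipulated equations, ΔH°rxn = (+134.1) + (-372.6) + (-184.6) + (+163.8) = -259.3 kJ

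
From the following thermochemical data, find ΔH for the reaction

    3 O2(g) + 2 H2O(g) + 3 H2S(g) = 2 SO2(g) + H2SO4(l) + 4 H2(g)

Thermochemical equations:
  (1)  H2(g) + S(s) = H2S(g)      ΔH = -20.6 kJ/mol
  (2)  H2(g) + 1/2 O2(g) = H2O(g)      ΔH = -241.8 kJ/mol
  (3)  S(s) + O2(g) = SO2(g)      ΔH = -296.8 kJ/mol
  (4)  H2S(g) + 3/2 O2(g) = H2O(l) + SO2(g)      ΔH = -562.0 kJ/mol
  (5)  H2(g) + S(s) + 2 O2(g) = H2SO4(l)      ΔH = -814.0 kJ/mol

ΔH = -862.2 kJ/mol

(1) reversed and × 3: (-3)·(-20.6) = +61.8 kJ/mol
(2) reversed and × 2 (H2O(g) must end up as a reactant; scale by 2 for the 2 H2O(g)): (-2)·(-241.8) = +483.6 kJ/mol
(3) × 2: (2)·(-296.8) = -593.6 kJ/mol
(4): not needed (H2O(l) appears nowhere else).
(5) as written (H2SO4(l) already on the product side): -814.0 kJ/mol
Since enthalpy is a state function, ΔH = (-3)·(-20.6) + (-2)·(-241.8) + (2)·(-296.8) + (1)·(-814.0) = -862.2 kJ/mol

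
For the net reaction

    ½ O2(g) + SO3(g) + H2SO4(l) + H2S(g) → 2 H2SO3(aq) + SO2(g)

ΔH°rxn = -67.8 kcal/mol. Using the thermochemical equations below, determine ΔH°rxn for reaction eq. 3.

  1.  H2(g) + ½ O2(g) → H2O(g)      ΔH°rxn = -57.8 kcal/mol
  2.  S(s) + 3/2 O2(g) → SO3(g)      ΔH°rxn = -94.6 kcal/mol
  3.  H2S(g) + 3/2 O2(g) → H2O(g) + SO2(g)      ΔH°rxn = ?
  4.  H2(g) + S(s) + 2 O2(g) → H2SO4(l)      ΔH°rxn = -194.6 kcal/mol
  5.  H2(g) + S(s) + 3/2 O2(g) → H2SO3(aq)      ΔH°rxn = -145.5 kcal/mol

eq. 1 reversed: +57.8 kcal/mol
eq. 2 reversed (SO3(g) must end up as a reactant): +94.6 kcal/mol
eq. 3 as written (H2S(g) already on the reactant side): contributes x
eq. 4 reversed (reverse to put H2SO4(l) on the reactant side): +194.6 kcal/mol
eq. 5 × 2 (×2 to match 2 H2SO3(aq) in the target): (2)·(-145.5) = -291.0 kcal/mol
-67.8 = (+57.8) + (+94.6) + (+194.6) + (-291.0) + x
x = (-67.8 − (+56.0)) / (1) = -123.8 kcal/mol

ΔH°rxn = -123.8 kcal/mol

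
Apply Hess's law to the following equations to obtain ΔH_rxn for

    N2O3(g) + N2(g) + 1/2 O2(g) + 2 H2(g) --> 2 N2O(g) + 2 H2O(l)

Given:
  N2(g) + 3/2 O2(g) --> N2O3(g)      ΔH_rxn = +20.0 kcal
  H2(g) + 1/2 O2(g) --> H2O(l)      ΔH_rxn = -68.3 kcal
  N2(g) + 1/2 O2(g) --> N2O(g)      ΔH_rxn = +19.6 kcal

ΔH_rxn = -117.4 kcal

equation 1 reversed: -20.0 kcal
equation 2 × 2: (2)·(-68.3) = -136.6 kcal
equation 3 × 2: (2)·(+19.6) = +39.2 kcal
By Hess's law, ΔH_rxn = (-20.0) + (-136.6) + (+39.2) = -117.4 kcal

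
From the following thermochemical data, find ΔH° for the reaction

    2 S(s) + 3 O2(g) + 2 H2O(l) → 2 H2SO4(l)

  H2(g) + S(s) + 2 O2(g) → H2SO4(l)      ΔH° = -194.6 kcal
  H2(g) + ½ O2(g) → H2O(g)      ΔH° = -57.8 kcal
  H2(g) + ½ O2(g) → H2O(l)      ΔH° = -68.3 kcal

ΔH° = -252.6 kcal

equation 1 × 2 (×2 to match 2 H2SO4(l) in the target): (2)·(-194.6) = -389.2 kcal
equation 2: not needed (H2O(g) appears nowhere else).
equation 3 reversed and × 2 (reverse to put H2O(l) on the reactant side; ×2 to match 2 H2O(l) in the target): (-2)·(-68.3) = +136.6 kcal
ΔH° = (-389.2) + (+136.6) = -252.6 kcal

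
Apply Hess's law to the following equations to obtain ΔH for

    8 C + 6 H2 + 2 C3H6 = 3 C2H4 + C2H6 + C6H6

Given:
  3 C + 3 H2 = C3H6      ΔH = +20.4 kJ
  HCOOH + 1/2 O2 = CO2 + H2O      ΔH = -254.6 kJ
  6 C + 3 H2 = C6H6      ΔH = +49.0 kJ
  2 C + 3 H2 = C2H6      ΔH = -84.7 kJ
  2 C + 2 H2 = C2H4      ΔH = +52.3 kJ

ΔH = 80.4 kJ

equation 1 reversed and × 2: (-2)·(+20.4) = -40.8 kJ
equation 2: not needed.
equation 3 as written: +49.0 kJ
equation 4 as written: -84.7 kJ
equation 5 × 3: (3)·(+52.3) = +156.9 kJ
ΔH = (-40.8) + (+49.0) + (-84.7) + (+156.9) = 80.4 kJ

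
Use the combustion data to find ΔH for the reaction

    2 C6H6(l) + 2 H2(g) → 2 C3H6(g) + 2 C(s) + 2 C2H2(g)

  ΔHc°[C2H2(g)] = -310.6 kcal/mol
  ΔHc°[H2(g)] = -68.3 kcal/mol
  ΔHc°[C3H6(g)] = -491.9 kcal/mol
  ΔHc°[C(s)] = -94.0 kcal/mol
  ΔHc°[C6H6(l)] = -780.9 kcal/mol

With combustion enthalpies, reactants minus products:
= [2·(-780.9) + 2·(-68.3)] − [2·(-491.9) + 2·(-94.0) + 2·(-310.6)]
= 94.6 kcal/mol

ΔH = 94.6 kcal/mol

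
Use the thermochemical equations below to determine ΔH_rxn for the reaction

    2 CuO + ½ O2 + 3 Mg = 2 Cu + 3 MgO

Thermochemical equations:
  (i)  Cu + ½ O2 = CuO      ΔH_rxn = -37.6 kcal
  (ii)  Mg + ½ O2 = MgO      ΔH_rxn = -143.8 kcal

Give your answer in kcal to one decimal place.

(i) reversed and × 2 (reverse to put CuO on the reactant side; scale by 2 for the 2 CuO): (-2)·(-37.6) = +75.2 kcal
(ii) × 3 (×3 to match 3 MgO in the target): (3)·(-143.8) = -431.4 kcal
By Hess's law, ΔH_rxn = (-2)·(-37.6) + (3)·(-143.8) = -356.2 kcal

ΔH_rxn = -356.2 kcal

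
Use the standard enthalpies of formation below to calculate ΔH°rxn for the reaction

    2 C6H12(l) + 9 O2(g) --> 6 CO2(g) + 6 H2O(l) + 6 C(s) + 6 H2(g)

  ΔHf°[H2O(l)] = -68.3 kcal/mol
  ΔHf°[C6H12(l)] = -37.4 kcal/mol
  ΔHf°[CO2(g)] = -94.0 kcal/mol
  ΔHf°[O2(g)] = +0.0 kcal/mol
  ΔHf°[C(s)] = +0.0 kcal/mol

Products: 6·(-94.0) + 6·(-68.3) + 6·(+0.0) + 6·(+0.0) = -973.8
Reactants: 2·(-37.4) + 9·(+0.0) = -74.8
ΔH°rxn = (-973.8) − (-74.8) = -899.0 kcal/mol

ΔH°rxn = -899.0 kcal/mol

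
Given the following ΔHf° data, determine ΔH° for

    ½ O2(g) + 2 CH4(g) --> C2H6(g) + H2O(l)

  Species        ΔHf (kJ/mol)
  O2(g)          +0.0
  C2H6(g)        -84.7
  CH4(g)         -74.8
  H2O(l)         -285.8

Products: 1·(-84.7) + 1·(-285.8) = -370.5
Reactants: 1/2·(+0.0) + 2·(-74.8) = -149.6
ΔH° = (-370.5) − (-149.6) = -220.9 kJ/mol

ΔH° = -220.9 kJ/mol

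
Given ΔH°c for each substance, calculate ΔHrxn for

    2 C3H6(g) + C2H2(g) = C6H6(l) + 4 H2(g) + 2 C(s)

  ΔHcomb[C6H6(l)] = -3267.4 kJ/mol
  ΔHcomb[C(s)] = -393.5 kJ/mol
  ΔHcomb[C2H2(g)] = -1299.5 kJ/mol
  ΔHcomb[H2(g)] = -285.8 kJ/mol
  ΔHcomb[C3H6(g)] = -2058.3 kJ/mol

ΔHrxn = -218.5 kJ/mol

With combustion enthalpies, reactants minus products:
= [2·(-2058.3) + 1·(-1299.5)] − [1·(-3267.4) + 4·(-285.8) + 2·(-393.5)]
= -218.5 kJ/mol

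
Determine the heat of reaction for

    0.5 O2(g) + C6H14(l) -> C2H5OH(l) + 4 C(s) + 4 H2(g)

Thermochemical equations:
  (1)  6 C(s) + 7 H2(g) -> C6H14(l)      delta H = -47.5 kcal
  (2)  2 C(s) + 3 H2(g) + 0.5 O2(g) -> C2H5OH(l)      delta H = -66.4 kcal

delta H = -18.9 kcal

(1) reversed: +47.5 kcal
(2) as written: -66.4 kcal
delta H = (+47.5) + (-66.4) = -18.9 kcal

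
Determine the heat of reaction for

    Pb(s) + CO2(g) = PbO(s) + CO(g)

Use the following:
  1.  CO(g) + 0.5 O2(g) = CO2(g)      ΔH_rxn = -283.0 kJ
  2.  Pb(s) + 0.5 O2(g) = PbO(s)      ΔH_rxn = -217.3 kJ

ΔH_rxn = 65.7 kJ

eq. 1 reversed (CO(g) must end up as a product): +283.0 kJ
eq. 2 as written (PbO(s) already on the product side): -217.3 kJ
ΔH_rxn = (-1)·(-283.0) + (1)·(-217.3) = 65.7 kJ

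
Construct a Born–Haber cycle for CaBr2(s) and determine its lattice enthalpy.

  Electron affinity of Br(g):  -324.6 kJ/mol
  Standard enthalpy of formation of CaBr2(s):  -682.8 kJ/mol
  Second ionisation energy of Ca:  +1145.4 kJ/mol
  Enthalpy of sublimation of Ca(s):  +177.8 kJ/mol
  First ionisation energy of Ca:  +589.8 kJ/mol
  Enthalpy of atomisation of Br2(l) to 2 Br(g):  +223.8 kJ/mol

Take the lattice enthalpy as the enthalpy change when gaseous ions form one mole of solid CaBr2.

ΔHf° = 1·ΔHsub + 1·(ΣIE) + 1·D(Br2) + 2·EA + U
-682.8 = 1·(+177.8) + 1·(+1735.2) + 1·(+223.8) + 2·(-324.6) + U
U = -682.8 − (+1487.6) = -2170.4 kJ/mol

U = -2170.4 kJ/mol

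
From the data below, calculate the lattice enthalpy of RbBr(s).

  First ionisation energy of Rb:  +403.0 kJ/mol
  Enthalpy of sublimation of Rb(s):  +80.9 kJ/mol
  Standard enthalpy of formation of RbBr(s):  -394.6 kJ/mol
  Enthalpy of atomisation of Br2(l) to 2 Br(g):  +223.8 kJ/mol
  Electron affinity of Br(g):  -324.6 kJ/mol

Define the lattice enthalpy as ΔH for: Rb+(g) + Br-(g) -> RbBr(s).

ΔHf° = 1·ΔHsub + 1·(ΣIE) + 1/2·D(Br2) + 1·EA + U
-394.6 = 1·(+80.9) + 1·(+403.0) + 1/2·(+223.8) + 1·(-324.6) + U
U = -394.6 − (+271.2) = -665.8 kJ/mol

U = -665.8 kJ/mol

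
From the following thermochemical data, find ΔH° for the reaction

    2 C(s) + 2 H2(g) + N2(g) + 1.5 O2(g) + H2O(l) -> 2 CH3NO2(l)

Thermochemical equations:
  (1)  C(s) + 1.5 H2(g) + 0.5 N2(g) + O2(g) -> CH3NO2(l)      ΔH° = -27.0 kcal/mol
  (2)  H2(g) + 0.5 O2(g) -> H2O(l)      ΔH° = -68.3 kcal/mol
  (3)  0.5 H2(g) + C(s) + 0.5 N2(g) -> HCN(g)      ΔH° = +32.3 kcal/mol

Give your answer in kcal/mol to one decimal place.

(1) × 2 (×2 to match 2 CH3NO2(l) in the target): (2)·(-27.0) = -54.0 kcal/mol
(2) reversed (reverse to put H2O(l) on the reactant side): +68.3 kcal/mol
(3): not needed (HCN(g) appears nowhere else).
By Hess's law, ΔH° = (2)·(-27.0) + (-1)·(-68.3) = 14.3 kcal/mol

ΔH° = 14.3 kcal/mol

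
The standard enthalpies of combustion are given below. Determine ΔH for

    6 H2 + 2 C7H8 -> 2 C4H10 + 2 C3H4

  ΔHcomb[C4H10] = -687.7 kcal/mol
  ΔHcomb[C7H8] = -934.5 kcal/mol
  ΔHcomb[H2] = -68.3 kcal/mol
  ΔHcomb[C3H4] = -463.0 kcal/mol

ΔH = 22.6 kcal/mol

Using ΔH = Σ nΔHc°(reactants) − Σ nΔHc°(products):
= [6·(-68.3) + 2·(-934.5)] − [2·(-687.7) + 2·(-463.0)]
= 22.6 kcal/mol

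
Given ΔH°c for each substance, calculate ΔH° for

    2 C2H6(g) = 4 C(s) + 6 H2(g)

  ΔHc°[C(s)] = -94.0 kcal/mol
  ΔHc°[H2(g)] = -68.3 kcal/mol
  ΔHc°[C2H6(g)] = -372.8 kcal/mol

ΔH° = 40.2 kcal/mol

With combustion enthalpies, reactants minus products:
= [2·(-372.8)] − [4·(-94.0) + 6·(-68.3)]
= 40.2 kcal/mol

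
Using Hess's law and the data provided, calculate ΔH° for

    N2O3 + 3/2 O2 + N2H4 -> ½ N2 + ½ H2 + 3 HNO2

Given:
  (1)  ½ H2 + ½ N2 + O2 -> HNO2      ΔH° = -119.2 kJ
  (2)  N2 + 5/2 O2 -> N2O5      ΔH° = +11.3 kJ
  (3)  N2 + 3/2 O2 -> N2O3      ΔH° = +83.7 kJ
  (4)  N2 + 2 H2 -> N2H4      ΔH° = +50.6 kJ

(1) × 3: (3)·(-119.2) = -357.6 kJ
(2): not needed.
(3) reversed: -83.7 kJ
(4) reversed: -50.6 kJ
ΔH° = (-357.6) + (-83.7) + (-50.6) = -491.9 kJ

ΔH° = -491.9 kJ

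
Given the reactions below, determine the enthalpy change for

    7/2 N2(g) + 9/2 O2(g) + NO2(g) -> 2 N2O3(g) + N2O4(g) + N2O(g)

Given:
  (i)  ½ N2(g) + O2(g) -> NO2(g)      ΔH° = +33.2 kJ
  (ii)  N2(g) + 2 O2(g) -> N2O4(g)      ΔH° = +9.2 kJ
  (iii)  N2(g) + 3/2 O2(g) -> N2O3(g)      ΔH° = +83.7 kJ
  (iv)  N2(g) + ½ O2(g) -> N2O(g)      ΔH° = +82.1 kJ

ΔH° = 225.5 kJ

(i) reversed (reverse to put NO2(g) on the reactant side): -33.2 kJ
(ii) as written (N2O4(g) already on the product side): +9.2 kJ
(iii) × 2 (×2 to match 2 N2O3(g) in the target): (2)·(+83.7) = +167.4 kJ
(iv) as written (N2O(g) already on the product side): +82.1 kJ
ΔH° = (-1)·(+33.2) + (1)·(+9.2) + (2)·(+83.7) + (1)·(+82.1) = 225.5 kJ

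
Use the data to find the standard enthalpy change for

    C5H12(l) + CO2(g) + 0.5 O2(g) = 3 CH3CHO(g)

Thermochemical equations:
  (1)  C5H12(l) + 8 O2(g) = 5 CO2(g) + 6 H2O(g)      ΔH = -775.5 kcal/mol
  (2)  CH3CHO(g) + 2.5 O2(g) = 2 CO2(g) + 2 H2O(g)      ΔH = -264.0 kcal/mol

ΔH = 16.5 kcal/mol

(1) as written (C5H12(l) already on the reactant side): -775.5 kcal/mol
(2) reversed and × 3 (CH3CHO(g) must end up as a product; ×3 to match 3 CH3CHO(g) in the target): (-3)·(-264.0) = +792.0 kcal/mol
ΔH = (-775.5) + (+792.0) = 16.5 kcal/mol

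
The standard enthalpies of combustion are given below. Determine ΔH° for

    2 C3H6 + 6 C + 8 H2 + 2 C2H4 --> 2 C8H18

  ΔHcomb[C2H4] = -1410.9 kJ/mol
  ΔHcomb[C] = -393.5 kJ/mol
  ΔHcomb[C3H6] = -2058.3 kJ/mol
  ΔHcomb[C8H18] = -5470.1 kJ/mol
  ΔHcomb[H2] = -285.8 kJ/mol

Using ΔH = Σ nΔHc°(reactants) − Σ nΔHc°(products):
= [2·(-2058.3) + 6·(-393.5) + 8·(-285.8) + 2·(-1410.9)] − [2·(-5470.1)]
= -645.6 kJ/mol

ΔH° = -645.6 kJ/mol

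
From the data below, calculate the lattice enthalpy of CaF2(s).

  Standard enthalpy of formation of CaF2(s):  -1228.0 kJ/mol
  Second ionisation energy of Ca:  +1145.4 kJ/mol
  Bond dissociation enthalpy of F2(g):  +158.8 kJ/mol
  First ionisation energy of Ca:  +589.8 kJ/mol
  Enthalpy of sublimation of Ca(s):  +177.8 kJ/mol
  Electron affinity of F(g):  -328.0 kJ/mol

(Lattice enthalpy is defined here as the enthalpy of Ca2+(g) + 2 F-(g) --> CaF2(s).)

ΔHf° = 1·ΔHsub + 1·(ΣIE) + 1·D(F2) + 2·EA + U
-1228.0 = 1·(+177.8) + 1·(+1735.2) + 1·(+158.8) + 2·(-328.0) + U
U = -1228.0 − (+1415.8) = -2643.8 kJ/mol

U = -2643.8 kJ/mol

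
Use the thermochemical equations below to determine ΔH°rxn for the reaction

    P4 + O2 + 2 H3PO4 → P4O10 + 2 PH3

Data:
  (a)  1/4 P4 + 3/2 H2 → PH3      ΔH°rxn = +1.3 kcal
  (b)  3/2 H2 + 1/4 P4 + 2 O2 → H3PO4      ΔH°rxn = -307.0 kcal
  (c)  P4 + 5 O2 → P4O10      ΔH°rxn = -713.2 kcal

(a) × 2 (×2 to match 2 PH3 in the target): (2)·(+1.3) = +2.6 kcal
(b) reversed and × 2 (H3PO4 must end up as a reactant; ×2 to match 2 H3PO4 in the target): (-2)·(-307.0) = +614.0 kcal
(c) as written (P4O10 already on the product side): -713.2 kcal
By Hess's law, ΔH°rxn = (+2.6) + (+614.0) + (-713.2) = -96.6 kcal

ΔH°rxn = -96.6 kcal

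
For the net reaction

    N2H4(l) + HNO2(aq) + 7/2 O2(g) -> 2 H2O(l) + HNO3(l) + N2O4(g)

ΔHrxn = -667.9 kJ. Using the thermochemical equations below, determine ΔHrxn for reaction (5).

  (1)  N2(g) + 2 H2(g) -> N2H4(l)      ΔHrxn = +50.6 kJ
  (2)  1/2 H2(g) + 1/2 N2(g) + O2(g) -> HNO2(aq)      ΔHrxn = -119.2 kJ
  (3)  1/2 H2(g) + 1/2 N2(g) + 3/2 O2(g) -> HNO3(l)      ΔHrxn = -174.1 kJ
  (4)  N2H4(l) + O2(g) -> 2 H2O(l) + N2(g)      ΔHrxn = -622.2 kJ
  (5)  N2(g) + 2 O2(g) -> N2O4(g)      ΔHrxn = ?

ΔHrxn = 9.2 kJ

(1): not needed.
(2) reversed: +119.2 kJ
(3) as written: -174.1 kJ
(4) as written: -622.2 kJ
(5) as written: contributes x
-667.9 = (+119.2) + (-174.1) + (-622.2) + x
x = (-667.9 − (-677.1)) / (1) = 9.2 kJ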